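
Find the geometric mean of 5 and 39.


GM = √(5×39) = √195 = 13.9642

GM = 13.9642


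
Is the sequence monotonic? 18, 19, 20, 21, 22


Differences: 1, 1, 1, 1
All differences > 0 → strictly INCREASING

Monotonically increasing


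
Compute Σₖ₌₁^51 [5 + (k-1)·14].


aₙ = 5 + (51-1)×14 = 705
Sₙ = n(a₁+aₙ)/2 = 51×(5+705)/2
= 51×710/2 = 18105

S_51 = 18105


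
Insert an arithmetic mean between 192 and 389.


AM = (192 + 389)/2 = 581/2 = 290.5

AM = 290.5


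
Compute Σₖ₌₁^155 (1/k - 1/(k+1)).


Telescoping: adjacent terms cancel.
= 1/1 - 1/156
= 1 - 1/156 = 155/156

Sum = 155/156


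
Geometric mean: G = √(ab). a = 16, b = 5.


GM = √(16×5) = √80 = 8.9443

GM = 8.9443


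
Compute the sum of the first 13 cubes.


n(n+1)/2 = 13×14/2 = 91
Σk³ = 91² = 8281

Σk³ = 8281


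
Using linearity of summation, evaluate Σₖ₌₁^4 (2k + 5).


Σ(2k+5) = 2·Σk + 5·n
= 2·10 + 5·4
= 20 + 20 = 40

Σ = 40


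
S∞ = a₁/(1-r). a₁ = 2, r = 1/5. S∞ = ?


S∞ = a₁/(1-r) = 2/(1 - 1/5)
= 2/(4/5)
= 5/2

S∞ = 5/2


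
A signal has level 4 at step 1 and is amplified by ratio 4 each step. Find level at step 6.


aₙ = a₁·r^(n-1)
= 4×4^5
= 4×1024
= 4096

a_6 = 4096


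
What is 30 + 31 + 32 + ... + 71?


Σₖ₌30^71 k = Σₖ₌₁^71 k − Σₖ₌₁^29 k
= 71·72/2 − 29·30/2
= 2556 − 435 = 2121

Σk = 2121


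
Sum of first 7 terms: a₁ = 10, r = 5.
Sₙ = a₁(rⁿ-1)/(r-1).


Sₙ = 10×(5^7 - 1)/(5 - 1)
= 10×(78125 - 1)/4
= 10×78124/4
= 195310

S_7 = 195310


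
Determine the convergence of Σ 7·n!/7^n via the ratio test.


aₙ = 7·n!/7^n
a_{n+1}/aₙ = (n+1)!/7^(n+1) × 7^n/n!  (constant 7 cancels)
= (n+1)/7
L = lim(n→∞) (n+1)/7 = ∞
L > 1 → series DIVERGES

Diverges (ratio test: L = ∞ > 1)


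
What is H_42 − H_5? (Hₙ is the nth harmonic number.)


Σₖ₌6^42 1/k = 1/6 + 1/7 + 1/8 + ... + 1/42
= 5813372297922899/2844937529085600
≈ 2.0434

Sum = 5813372297922899/2844937529085600 ≈ 2.0434


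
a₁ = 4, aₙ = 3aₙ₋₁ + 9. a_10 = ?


Computing step by step:
a_1 = 4
a_2 = 21
a_3 = 72
a_4 = 225
a_5 = 684
a_6 = 2061
a_7 = 6192
a_8 = 18585
a_9 = 55764
a_10 = 167301


a_10 = 167301


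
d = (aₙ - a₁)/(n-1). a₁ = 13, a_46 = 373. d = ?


d = (aₙ - a₁)/(n-1)
= (373 - 13)/(46-1)
= 360/45 = 8

d = 8


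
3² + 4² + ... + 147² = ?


Σₖ₌3^147 k² = Σₖ₌₁^147 k² − Σₖ₌₁^2 k²
= 147·148·295/6 − 2·3·5/6
= 1069670 − 5 = 1069665

Σk² = 1069665


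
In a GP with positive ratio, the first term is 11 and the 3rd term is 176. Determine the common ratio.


r^(n-1) = aₙ/a₁
r^2 = 176/11 = 16
r = 16^(1/2)
= ±4; taking r > 0 gives r = 4

r = 4


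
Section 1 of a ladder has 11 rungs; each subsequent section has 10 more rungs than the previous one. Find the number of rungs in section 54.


aₙ = a₁ + (n-1)d
= 11 + (54-1)×10
= 11 + 530
= 541

a_54 = 541


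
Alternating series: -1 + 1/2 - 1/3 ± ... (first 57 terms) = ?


S = -1 + 1/2 - 1/3 + 1/4 - 1/5 + 1/6 - 1/7 + 1/8 ± ...
= -0.7018
(Full series converges to -ln(2) ≈ -0.6931)

S_57 = -0.7018


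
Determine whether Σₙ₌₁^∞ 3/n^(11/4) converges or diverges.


p-series test: Σ c/n^p converges if p > 1, diverges if p ≤ 1 (constant c > 0 doesn't affect convergence).
p = 11/4
11/4 > 1 → CONVERGES

Converges (p = 11/4 > 1)


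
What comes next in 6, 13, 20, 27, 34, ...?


Pattern: arithmetic (d=7)
Terms: 6, 13, 20, 27, 34
Next term = 41

Next term = 41


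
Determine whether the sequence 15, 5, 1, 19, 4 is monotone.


Differences: -10, -4, 18, -15
Difference at position 3 is +18 (> 0) but position 1 is -10 (< 0) — sequence both rises and falls
→ NOT monotonic

Not monotonic


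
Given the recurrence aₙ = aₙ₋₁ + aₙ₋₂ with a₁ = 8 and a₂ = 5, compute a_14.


Computing iteratively: 8, 5, 13, 18, 31, 49, 80, 129, 209, 338, 547, 885, ...
a_14 = 2317

a_14 = 2317


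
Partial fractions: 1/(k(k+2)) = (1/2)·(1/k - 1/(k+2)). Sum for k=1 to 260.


1/(k(k+2)) = (1/2)·(1/k - 1/(k+2)) (partial fractions)
Telescoping: Σ = (1/2)·(1 + 1/2 - 1/261 - 1/262) = 51025/68382

Sum = 51025/68382


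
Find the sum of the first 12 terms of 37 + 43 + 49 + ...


aₙ = 37 + (12-1)×6 = 103
Sₙ = n(a₁+aₙ)/2 = 12×(37+103)/2
= 12×140/2 = 840

S_12 = 840


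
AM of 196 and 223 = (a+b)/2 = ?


AM = (196 + 223)/2 = 419/2 = 209.5

AM = 209.5


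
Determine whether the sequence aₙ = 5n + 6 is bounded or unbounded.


aₙ = 5n + 6 → as n→∞, aₙ→∞
No finite upper bound exists
The sequence is UNBOUNDED

Unbounded (aₙ → ∞ as n → ∞)


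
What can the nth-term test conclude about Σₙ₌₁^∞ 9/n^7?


lim(n→∞) 9/n^7 = 0
lim aₙ = 0 → nth-term test is INCONCLUSIVE
(Need other tests; this is actually a convergent p-series with p=7 > 1)

Inconclusive (lim aₙ = 0; need another test)


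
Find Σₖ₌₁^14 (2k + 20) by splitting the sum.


Σ(2k+20) = 2·Σk + 20·n
= 2·105 + 20·14
= 210 + 280 = 490

Σ = 490


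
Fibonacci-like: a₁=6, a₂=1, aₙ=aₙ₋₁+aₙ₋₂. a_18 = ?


Computing iteratively: 6, 1, 7, 8, 15, 23, 38, 61, 99, 160, 259, 419, ...
a_18 = 7519

a_18 = 7519


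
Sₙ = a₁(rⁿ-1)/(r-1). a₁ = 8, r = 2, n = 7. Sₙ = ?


Sₙ = 8×(2^7 - 1)/(2 - 1)
= 8×(128 - 1)/1
= 8×127/1
= 1016

S_7 = 1016


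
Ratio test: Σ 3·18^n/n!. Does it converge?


aₙ = 3·18^n/n!
a_{n+1}/aₙ = 18^(n+1)/(n+1)! × n!/18^n  (constant 3 cancels)
= 18/(n+1)
L = lim(n→∞) 18/(n+1) = 0
L < 1 → series CONVERGES

Converges (ratio test: L = 0 < 1)


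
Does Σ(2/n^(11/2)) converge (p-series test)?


p-series test: Σ c/n^p converges if p > 1, diverges if p ≤ 1 (constant c > 0 doesn't affect convergence).
p = 11/2
11/2 > 1 → CONVERGES

Converges (p = 11/2 > 1)


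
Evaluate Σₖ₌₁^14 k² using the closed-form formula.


n = 14
n(n+1)(2n+1)/6 = 14×15×29/6
= 6090/6 = 1015

Σk² = 1015


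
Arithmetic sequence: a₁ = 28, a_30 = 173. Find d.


d = (aₙ - a₁)/(n-1)
= (173 - 28)/(30-1)
= 145/29 = 5

d = 5


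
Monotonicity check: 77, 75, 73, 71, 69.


Differences: -2, -2, -2, -2
All differences < 0 → strictly DECREASING

Monotonically decreasing


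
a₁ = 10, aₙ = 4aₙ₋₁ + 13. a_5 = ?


Computing step by step:
a_1 = 10
a_2 = 53
a_3 = 225
a_4 = 913
a_5 = 3665


a_5 = 3665


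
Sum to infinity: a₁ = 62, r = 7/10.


S∞ = a₁/(1-r) = 62/(1 - 7/10)
= 62/(3/10)
= 620/3

S∞ = 620/3


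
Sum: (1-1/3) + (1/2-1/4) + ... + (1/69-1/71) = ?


Telescoping with gap 2: two head and two tail terms survive.
= (1 + 1/2) - (1/70 + 1/71)
= 3/2 - 1/70 - 1/71 = 3657/2485

Sum = 3657/2485


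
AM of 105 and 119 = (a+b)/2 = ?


AM = (105 + 119)/2 = 224/2 = 112

AM = 112


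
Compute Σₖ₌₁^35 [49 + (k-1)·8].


aₙ = 49 + (35-1)×8 = 321
Sₙ = n(a₁+aₙ)/2 = 35×(49+321)/2
= 35×370/2 = 6475

S_35 = 6475


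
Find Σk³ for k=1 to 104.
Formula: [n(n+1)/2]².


n(n+1)/2 = 104×105/2 = 5460
Σk³ = 5460² = 29811600

Σk³ = 29811600


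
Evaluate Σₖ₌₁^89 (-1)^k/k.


S = -1 + 1/2 - 1/3 + 1/4 - 1/5 + 1/6 - 1/7 + 1/8 ± ...
= -0.6987
(Full series converges to -ln(2) ≈ -0.6931)

S_89 = -0.6987


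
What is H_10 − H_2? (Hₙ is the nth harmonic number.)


Σₖ₌3^10 1/k = 1/3 + 1/4 + 1/5 + 1/6 + 1/7 + 1/8 + 1/9 + 1/10
= 3601/2520
≈ 1.429

Sum = 3601/2520 ≈ 1.429


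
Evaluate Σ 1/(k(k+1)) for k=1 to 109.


1/(k(k+1)) = 1/k - 1/(k+1) (partial fractions)
Telescoping: Σ = 1 - 1/110 = 109/110

Sum = 109/110


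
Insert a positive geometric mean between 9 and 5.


GM = √(9×5) = √45 = 6.7082

GM = 6.7082


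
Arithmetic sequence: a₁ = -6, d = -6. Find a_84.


aₙ = a₁ + (n-1)d
= -6 + (84-1)×-6
= -6 - 498
= -504

a_84 = -504


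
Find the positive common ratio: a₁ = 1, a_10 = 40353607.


r^(n-1) = aₙ/a₁
r^9 = 40353607/1 = 40353607
r = 40353607^(1/9)
= 7

r = 7


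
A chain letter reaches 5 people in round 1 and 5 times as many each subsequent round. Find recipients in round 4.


aₙ = a₁·r^(n-1)
= 5×5^3
= 5×125
= 625

a_4 = 625


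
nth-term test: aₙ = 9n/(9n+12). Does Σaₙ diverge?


lim(n→∞) 9n/(9n+12) = 9/9 = 1  (divide numerator and denominator by n)
lim aₙ = 1 ≠ 0 → series DIVERGES

Diverges (lim aₙ = 1 ≠ 0)


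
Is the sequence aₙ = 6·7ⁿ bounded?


aₙ = 6·7ⁿ → as n→∞, aₙ→∞ (since base 7 > 1)
No finite upper bound exists
The sequence is UNBOUNDED

Unbounded (aₙ → ∞ as n → ∞)


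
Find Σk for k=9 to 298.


Σₖ₌9^298 k = Σₖ₌₁^298 k − Σₖ₌₁^8 k
= 298·299/2 − 8·9/2
= 44551 − 36 = 44515

Σk = 44515


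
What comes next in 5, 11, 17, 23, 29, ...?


Pattern: arithmetic (d=6)
Terms: 5, 11, 17, 23, 29
Next term = 35

Next term = 35


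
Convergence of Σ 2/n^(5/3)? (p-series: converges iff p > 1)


p-series test: Σ c/n^p converges if p > 1, diverges if p ≤ 1 (constant c > 0 doesn't affect convergence).
p = 5/3
5/3 > 1 → CONVERGES

Converges (p = 5/3 > 1)


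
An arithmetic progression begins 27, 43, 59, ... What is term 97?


aₙ = a₁ + (n-1)d
= 27 + (97-1)×16
= 27 + 1536
= 1563

a_97 = 1563


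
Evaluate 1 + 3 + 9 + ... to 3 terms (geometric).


Sₙ = 1×(3^3 - 1)/(3 - 1)
= 1×(27 - 1)/2
= 1×26/2
= 13

S_3 = 13


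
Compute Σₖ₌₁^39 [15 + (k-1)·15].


aₙ = 15 + (39-1)×15 = 585
Sₙ = n(a₁+aₙ)/2 = 39×(15+585)/2
= 39×600/2 = 11700

S_39 = 11700


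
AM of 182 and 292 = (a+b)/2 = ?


AM = (182 + 292)/2 = 474/2 = 237

AM = 237


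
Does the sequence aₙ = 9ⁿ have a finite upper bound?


aₙ = 9ⁿ → as n→∞, aₙ→∞ (since base 9 > 1)
No finite upper bound exists
The sequence is UNBOUNDED

Unbounded (aₙ → ∞ as n → ∞)


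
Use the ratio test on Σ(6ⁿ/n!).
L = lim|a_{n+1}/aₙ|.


aₙ = 6^n/n!
a_{n+1}/aₙ = 6^(n+1)/(n+1)! × n!/6^n
= 6/(n+1)
L = lim(n→∞) 6/(n+1) = 0
L < 1 → series CONVERGES

Converges (ratio test: L = 0 < 1)


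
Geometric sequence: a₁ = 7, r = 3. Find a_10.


aₙ = a₁·r^(n-1)
= 7×3^9
= 7×19683
= 137781

a_10 = 137781


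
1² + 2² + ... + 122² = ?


n = 122
n(n+1)(2n+1)/6 = 122×123×245/6
= 3676470/6 = 612745

Σk² = 612745


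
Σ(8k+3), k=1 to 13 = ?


Σ(8k+3) = 8·Σk + 3·n
= 8·91 + 3·13
= 728 + 39 = 767

Σ = 767


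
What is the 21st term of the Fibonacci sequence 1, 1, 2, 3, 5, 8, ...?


Fibonacci sequence: 1, 1, 2, 3, 5, 8, 13, 21, 34, 55, 89, ...
F(21) = 10946

F(21) = 10946


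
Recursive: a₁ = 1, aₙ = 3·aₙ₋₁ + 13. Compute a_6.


Computing step by step:
a_1 = 1
a_2 = 16
a_3 = 61
a_4 = 196
a_5 = 601
a_6 = 1816


a_6 = 1816


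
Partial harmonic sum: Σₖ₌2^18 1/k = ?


Σₖ₌2^18 1/k = 1/2 + 1/3 + 1/4 + ... + 1/18
= 10190221/4084080
≈ 2.4951

Sum = 10190221/4084080 ≈ 2.4951


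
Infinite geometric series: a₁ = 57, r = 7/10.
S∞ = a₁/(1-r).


S∞ = a₁/(1-r) = 57/(1 - 7/10)
= 57/(3/10)
= 190

S∞ = 190


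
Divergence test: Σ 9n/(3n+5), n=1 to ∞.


lim(n→∞) 9n/(3n+5) = 9/3 = 3  (divide numerator and denominator by n)
lim aₙ = 3 ≠ 0 → series DIVERGES

Diverges (lim aₙ = 3 ≠ 0)


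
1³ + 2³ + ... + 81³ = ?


n(n+1)/2 = 81×82/2 = 3321
Σk³ = 3321² = 11029041

Σk³ = 11029041


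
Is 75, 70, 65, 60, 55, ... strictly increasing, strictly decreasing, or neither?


Differences: -5, -5, -5, -5
All differences < 0 → strictly DECREASING

Monotonically decreasing


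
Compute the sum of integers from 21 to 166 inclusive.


Σₖ₌21^166 k = Σₖ₌₁^166 k − Σₖ₌₁^20 k
= 166·167/2 − 20·21/2
= 13861 − 210 = 13651

Σk = 13651


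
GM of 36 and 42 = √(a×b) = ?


GM = √(36×42) = √1512 = 38.8844

GM = 38.8844


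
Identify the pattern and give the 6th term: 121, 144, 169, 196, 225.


Pattern: perfect squares: n²
Terms: 121, 144, 169, 196, 225
Next term = 256

Next term = 256


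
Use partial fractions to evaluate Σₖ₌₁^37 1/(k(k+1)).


1/(k(k+1)) = 1/k - 1/(k+1) (partial fractions)
Telescoping: Σ = 1 - 1/38 = 37/38

Sum = 37/38


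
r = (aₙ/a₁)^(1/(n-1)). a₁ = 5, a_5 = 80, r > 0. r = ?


r^(n-1) = aₙ/a₁
r^4 = 80/5 = 16
r = 16^(1/4)
= ±2; taking r > 0 gives r = 2

r = 2


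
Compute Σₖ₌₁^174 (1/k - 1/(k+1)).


Telescoping: adjacent terms cancel.
= 1/1 - 1/175
= 1 - 1/175 = 174/175

Sum = 174/175


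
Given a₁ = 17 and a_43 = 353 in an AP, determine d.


d = (aₙ - a₁)/(n-1)
= (353 - 17)/(43-1)
= 336/42 = 8

d = 8


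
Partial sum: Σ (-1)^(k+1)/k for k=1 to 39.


S = 1 - 1/2 + 1/3 - 1/4 + 1/5 - 1/6 + 1/7 - 1/8 ± ...
= 0.7058
(Full series converges to +ln(2) ≈ +0.6931)

S_39 = 0.7058


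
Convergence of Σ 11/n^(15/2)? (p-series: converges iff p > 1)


p-series test: Σ c/n^p converges if p > 1, diverges if p ≤ 1 (constant c > 0 doesn't affect convergence).
p = 15/2
15/2 > 1 → CONVERGES

Converges (p = 15/2 > 1)


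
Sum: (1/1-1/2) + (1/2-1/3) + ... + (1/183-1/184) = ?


Telescoping: adjacent terms cancel.
= 1/1 - 1/184
= 1 - 1/184 = 183/184

Sum = 183/184


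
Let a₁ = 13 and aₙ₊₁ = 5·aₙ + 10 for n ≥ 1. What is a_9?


Computing step by step:
a_1 = 13
a_2 = 75
a_3 = 385
a_4 = 1935
a_5 = 9685
a_6 = 48435
a_7 = 242185
a_8 = 1210935
a_9 = 6054685


a_9 = 6054685


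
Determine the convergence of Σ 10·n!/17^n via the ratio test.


aₙ = 10·n!/17^n
a_{n+1}/aₙ = (n+1)!/17^(n+1) × 17^n/n!  (constant 10 cancels)
= (n+1)/17
L = lim(n→∞) (n+1)/17 = ∞
L > 1 → series DIVERGES

Diverges (ratio test: L = ∞ > 1)


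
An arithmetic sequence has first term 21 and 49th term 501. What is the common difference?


d = (aₙ - a₁)/(n-1)
= (501 - 21)/(49-1)
= 480/48 = 10

d = 10


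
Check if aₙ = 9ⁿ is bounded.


aₙ = 9ⁿ → as n→∞, aₙ→∞ (since base 9 > 1)
No finite upper bound exists
The sequence is UNBOUNDED

Unbounded (aₙ → ∞ as n → ∞)


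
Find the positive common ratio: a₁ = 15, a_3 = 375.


r^(n-1) = aₙ/a₁
r^2 = 375/15 = 25
r = 25^(1/2)
= ±5; taking r > 0 gives r = 5

r = 5


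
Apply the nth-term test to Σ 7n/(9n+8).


lim(n→∞) 7n/(9n+8) = 7/9 = 7/9  (divide numerator and denominator by n)
lim aₙ = 7/9 ≠ 0 → series DIVERGES

Diverges (lim aₙ = 7/9 ≠ 0)


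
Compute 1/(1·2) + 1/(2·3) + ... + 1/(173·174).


1/(k(k+1)) = 1/k - 1/(k+1) (partial fractions)
Telescoping: Σ = 1 - 1/174 = 173/174

Sum = 173/174


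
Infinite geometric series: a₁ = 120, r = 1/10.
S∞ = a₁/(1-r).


S∞ = a₁/(1-r) = 120/(1 - 1/10)
= 120/(9/10)
= 400/3

S∞ = 400/3


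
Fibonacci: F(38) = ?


Fibonacci sequence: 1, 1, 2, 3, 5, 8, 13, 21, 34, 55, 89, ...
F(38) = 39088169

F(38) = 39088169


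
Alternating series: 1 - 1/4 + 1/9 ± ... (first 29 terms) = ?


S = 1 - 1/4 + 1/9 - 1/16 + 1/25 - 1/36 + 1/49 - 1/64 ± ...
= 0.823
(Full series converges to +π²/12 ≈ +0.8225)

S_29 = 0.823


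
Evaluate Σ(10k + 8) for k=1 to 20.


Σ(10k+8) = 10·Σk + 8·n
= 10·210 + 8·20
= 2100 + 160 = 2260

Σ = 2260


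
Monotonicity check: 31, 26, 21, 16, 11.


Differences: -5, -5, -5, -5
All differences < 0 → strictly DECREASING

Monotonically decreasing


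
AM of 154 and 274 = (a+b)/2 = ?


AM = (154 + 274)/2 = 428/2 = 214

AM = 214


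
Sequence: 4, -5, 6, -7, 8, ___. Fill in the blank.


Pattern: alternating sign, magnitude arithmetic (d=1)
Terms: 4, -5, 6, -7, 8
Next term = -9

Next term = -9


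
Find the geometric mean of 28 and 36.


GM = √(28×36) = √1008 = 31.749

GM = 31.749


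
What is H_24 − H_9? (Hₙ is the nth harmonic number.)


Σₖ₌10^24 1/k = 1/10 + 1/11 + 1/12 + ... + 1/24
= 5070400799/5354228880
≈ 0.947

Sum = 5070400799/5354228880 ≈ 0.947


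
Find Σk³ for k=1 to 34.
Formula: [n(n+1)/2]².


n(n+1)/2 = 34×35/2 = 595
Σk³ = 595² = 354025

Σk³ = 354025


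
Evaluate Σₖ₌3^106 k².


Σₖ₌3^106 k² = Σₖ₌₁^106 k² − Σₖ₌₁^2 k²
= 106·107·213/6 − 2·3·5/6
= 402641 − 5 = 402636

Σk² = 402636


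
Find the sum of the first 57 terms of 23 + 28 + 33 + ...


aₙ = 23 + (57-1)×5 = 303
Sₙ = n(a₁+aₙ)/2 = 57×(23+303)/2
= 57×326/2 = 9291

S_57 = 9291


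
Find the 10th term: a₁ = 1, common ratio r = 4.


aₙ = a₁·r^(n-1)
= 1×4^9
= 1×262144
= 262144

a_10 = 262144


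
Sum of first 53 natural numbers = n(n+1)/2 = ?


n(n+1)/2 = 53×54/2 = 2862/2 = 1431

Σk = 1431


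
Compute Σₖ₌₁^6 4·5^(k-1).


Sₙ = 4×(5^6 - 1)/(5 - 1)
= 4×(15625 - 1)/4
= 4×15624/4
= 15624

S_6 = 15624


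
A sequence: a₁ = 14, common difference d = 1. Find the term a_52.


aₙ = a₁ + (n-1)d
= 14 + (52-1)×1
= 14 + 51
= 65

a_52 = 65


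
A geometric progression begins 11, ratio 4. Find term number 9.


aₙ = a₁·r^(n-1)
= 11×4^8
= 11×65536
= 720896

a_9 = 720896


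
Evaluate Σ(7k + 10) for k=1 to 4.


Σ(7k+10) = 7·Σk + 10·n
= 7·10 + 10·4
= 70 + 40 = 110

Σ = 110


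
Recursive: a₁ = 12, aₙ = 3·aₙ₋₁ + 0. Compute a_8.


Computing step by step:
a_1 = 12
a_2 = 36
a_3 = 108
a_4 = 324
a_5 = 972
a_6 = 2916
a_7 = 8748
a_8 = 26244


a_8 = 26244


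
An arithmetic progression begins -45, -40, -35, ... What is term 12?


aₙ = a₁ + (n-1)d
= -45 + (12-1)×5
= -45 + 55
= 10

a_12 = 10


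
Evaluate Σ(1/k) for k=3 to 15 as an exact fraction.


Σₖ₌3^15 1/k = 1/3 + 1/4 + 1/5 + ... + 1/15
= 655217/360360
≈ 1.8182

Sum = 655217/360360 ≈ 1.8182


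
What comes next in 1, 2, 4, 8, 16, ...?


Pattern: powers of 2: 2ⁿ
Terms: 1, 2, 4, 8, 16
Next term = 32

Next term = 32


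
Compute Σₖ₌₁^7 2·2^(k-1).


Sₙ = 2×(2^7 - 1)/(2 - 1)
= 2×(128 - 1)/1
= 2×127/1
= 254

S_7 = 254


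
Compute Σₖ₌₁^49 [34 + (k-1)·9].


aₙ = 34 + (49-1)×9 = 466
Sₙ = n(a₁+aₙ)/2 = 49×(34+466)/2
= 49×500/2 = 12250

S_49 = 12250


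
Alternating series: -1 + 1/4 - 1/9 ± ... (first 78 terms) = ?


S = -1 + 1/4 - 1/9 + 1/16 - 1/25 + 1/36 - 1/49 + 1/64 ± ...
= -0.8224
(Full series converges to -π²/12 ≈ -0.8225)

S_78 = -0.8224


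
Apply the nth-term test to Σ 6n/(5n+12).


lim(n→∞) 6n/(5n+12) = 6/5 = 6/5  (divide numerator and denominator by n)
lim aₙ = 6/5 ≠ 0 → series DIVERGES

Diverges (lim aₙ = 6/5 ≠ 0)


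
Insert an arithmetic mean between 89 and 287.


AM = (89 + 287)/2 = 376/2 = 188

AM = 188


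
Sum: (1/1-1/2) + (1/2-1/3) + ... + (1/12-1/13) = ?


Telescoping: adjacent terms cancel.
= 1/1 - 1/13
= 1 - 1/13 = 12/13

Sum = 12/13


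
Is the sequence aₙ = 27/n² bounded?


a₁ = 27, a₂ = 27/4, a₃ = 27/9, ...
0 < aₙ ≤ 27 for all n ≥ 1
The sequence IS bounded

Bounded (0 < aₙ ≤ 27)


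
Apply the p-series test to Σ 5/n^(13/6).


p-series test: Σ c/n^p converges if p > 1, diverges if p ≤ 1 (constant c > 0 doesn't affect convergence).
p = 13/6
13/6 > 1 → CONVERGES

Converges (p = 13/6 > 1)


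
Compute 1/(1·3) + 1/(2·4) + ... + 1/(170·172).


1/(k(k+2)) = (1/2)·(1/k - 1/(k+2)) (partial fractions)
Telescoping: Σ = (1/2)·(1 + 1/2 - 1/171 - 1/172) = 43775/58824

Sum = 43775/58824


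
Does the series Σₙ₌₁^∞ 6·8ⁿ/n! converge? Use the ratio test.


aₙ = 6·8^n/n!
a_{n+1}/aₙ = 8^(n+1)/(n+1)! × n!/8^n  (constant 6 cancels)
= 8/(n+1)
L = lim(n→∞) 8/(n+1) = 0
L < 1 → series CONVERGES

Converges (ratio test: L = 0 < 1)


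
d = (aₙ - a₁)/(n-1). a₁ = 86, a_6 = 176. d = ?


d = (aₙ - a₁)/(n-1)
= (176 - 86)/(6-1)
= 90/5 = 18

d = 18


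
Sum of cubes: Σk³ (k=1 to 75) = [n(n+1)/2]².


n(n+1)/2 = 75×76/2 = 2850
Σk³ = 2850² = 8122500

Σk³ = 8122500


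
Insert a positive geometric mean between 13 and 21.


GM = √(13×21) = √273 = 16.5227

GM = 16.5227


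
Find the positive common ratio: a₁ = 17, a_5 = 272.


r^(n-1) = aₙ/a₁
r^4 = 272/17 = 16
r = 16^(1/4)
= ±2; taking r > 0 gives r = 2

r = 2


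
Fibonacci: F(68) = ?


Fibonacci sequence: 1, 1, 2, 3, 5, 8, 13, 21, 34, 55, 89, ...
F(68) = 72723460248141

F(68) = 72723460248141


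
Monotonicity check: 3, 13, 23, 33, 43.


Differences: 10, 10, 10, 10
All differences > 0 → strictly INCREASING

Monotonically increasing


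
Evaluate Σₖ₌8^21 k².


Σₖ₌8^21 k² = Σₖ₌₁^21 k² − Σₖ₌₁^7 k²
= 21·22·43/6 − 7·8·15/6
= 3311 − 140 = 3171

Σk² = 3171


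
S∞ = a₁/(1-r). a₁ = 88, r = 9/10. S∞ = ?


S∞ = a₁/(1-r) = 88/(1 - 9/10)
= 88/(1/10)
= 880

S∞ = 880


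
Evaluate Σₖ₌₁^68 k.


n(n+1)/2 = 68×69/2 = 4692/2 = 2346

Σk = 2346


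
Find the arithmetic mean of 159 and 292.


AM = (159 + 292)/2 = 451/2 = 225.5

AM = 225.5


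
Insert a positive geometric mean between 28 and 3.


GM = √(28×3) = √84 = 9.1652

GM = 9.1652


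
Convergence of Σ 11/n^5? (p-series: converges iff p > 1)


p-series test: Σ c/n^p converges if p > 1, diverges if p ≤ 1 (constant c > 0 doesn't affect convergence).
p = 5
5 > 1 → CONVERGES

Converges (p = 5 > 1)


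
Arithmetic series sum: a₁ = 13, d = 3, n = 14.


aₙ = 13 + (14-1)×3 = 52
Sₙ = n(a₁+aₙ)/2 = 14×(13+52)/2
= 14×65/2 = 455

S_14 = 455


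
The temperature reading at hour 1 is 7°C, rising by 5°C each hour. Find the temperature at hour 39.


aₙ = a₁ + (n-1)d
= 7 + (39-1)×5
= 7 + 190
= 197

a_39 = 197


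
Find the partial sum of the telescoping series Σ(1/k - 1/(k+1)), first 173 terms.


Telescoping: adjacent terms cancel.
= 1/1 - 1/174
= 1 - 1/174 = 173/174

Sum = 173/174


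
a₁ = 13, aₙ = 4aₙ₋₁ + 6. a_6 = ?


Computing step by step:
a_1 = 13
a_2 = 58
a_3 = 238
a_4 = 958
a_5 = 3838
a_6 = 15358


a_6 = 15358


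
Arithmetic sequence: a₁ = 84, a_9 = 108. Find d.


d = (aₙ - a₁)/(n-1)
= (108 - 84)/(9-1)
= 24/8 = 3

d = 3


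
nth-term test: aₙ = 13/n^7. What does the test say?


lim(n→∞) 13/n^7 = 0
lim aₙ = 0 → nth-term test is INCONCLUSIVE
(Need other tests; this is actually a convergent p-series with p=7 > 1)

Inconclusive (lim aₙ = 0; need another test)


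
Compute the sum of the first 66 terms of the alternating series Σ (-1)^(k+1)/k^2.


S = 1 - 1/4 + 1/9 - 1/16 + 1/25 - 1/36 + 1/49 - 1/64 ± ...
= 0.8224
(Full series converges to +π²/12 ≈ +0.8225)

S_66 = 0.8224


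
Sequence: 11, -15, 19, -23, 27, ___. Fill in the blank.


Pattern: alternating sign, magnitude arithmetic (d=4)
Terms: 11, -15, 19, -23, 27
Next term = -31

Next term = -31


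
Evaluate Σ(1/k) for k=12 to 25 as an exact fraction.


Σₖ₌12^25 1/k = 1/12 + 1/13 + 1/14 + ... + 1/25
= 21311994931/26771144400
≈ 0.7961

Sum = 21311994931/26771144400 ≈ 0.7961


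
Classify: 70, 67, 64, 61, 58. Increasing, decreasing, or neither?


Differences: -3, -3, -3, -3
All differences < 0 → strictly DECREASING

Monotonically decreasing


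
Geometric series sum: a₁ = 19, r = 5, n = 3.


Sₙ = 19×(5^3 - 1)/(5 - 1)
= 19×(125 - 1)/4
= 19×124/4
= 589

S_3 = 589


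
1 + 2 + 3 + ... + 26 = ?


n(n+1)/2 = 26×27/2 = 702/2 = 351

Σk = 351


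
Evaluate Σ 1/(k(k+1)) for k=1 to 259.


1/(k(k+1)) = 1/k - 1/(k+1) (partial fractions)
Telescoping: Σ = 1 - 1/260 = 259/260

Sum = 259/260


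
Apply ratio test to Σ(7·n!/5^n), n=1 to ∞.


aₙ = 7·n!/5^n
a_{n+1}/aₙ = (n+1)!/5^(n+1) × 5^n/n!  (constant 7 cancels)
= (n+1)/5
L = lim(n→∞) (n+1)/5 = ∞
L > 1 → series DIVERGES

Diverges (ratio test: L = ∞ > 1)


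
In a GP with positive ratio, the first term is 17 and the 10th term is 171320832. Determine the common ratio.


r^(n-1) = aₙ/a₁
r^9 = 171320832/17 = 10077696
r = 10077696^(1/9)
= 6

r = 6


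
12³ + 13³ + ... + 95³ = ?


Σₖ₌12^95 k³ = [95·96/2]² − [11·12/2]²
= 20793600 − 4356 = 20789244

Σk³ = 20789244


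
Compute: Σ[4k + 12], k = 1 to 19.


Σ(4k+12) = 4·Σk + 12·n
= 4·190 + 12·19
= 760 + 228 = 988

Σ = 988


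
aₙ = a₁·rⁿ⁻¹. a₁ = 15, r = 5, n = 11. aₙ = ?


aₙ = a₁·r^(n-1)
= 15×5^10
= 15×9765625
= 146484375

a_11 = 146484375


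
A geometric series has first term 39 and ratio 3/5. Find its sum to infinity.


S∞ = a₁/(1-r) = 39/(1 - 3/5)
= 39/(2/5)
= 195/2

S∞ = 195/2


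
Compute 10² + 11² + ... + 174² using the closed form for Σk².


Σₖ₌10^174 k² = Σₖ₌₁^174 k² − Σₖ₌₁^9 k²
= 174·175·349/6 − 9·10·19/6
= 1771175 − 285 = 1770890

Σk² = 1770890


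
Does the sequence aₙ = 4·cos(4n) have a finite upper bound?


For all n, -1 ≤ cos(4n) ≤ 1, so -4 ≤ 4·cos(4n) ≤ 4
Lower bound: -4, Upper bound: 4
The sequence IS bounded

Bounded (-4 ≤ aₙ ≤ 4)


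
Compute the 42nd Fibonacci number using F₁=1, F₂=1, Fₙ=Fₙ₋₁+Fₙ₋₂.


Fibonacci sequence: 1, 1, 2, 3, 5, 8, 13, 21, 34, 55, 89, ...
F(42) = 267914296

F(42) = 267914296


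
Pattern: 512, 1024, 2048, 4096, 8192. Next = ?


Pattern: powers of 2: 2ⁿ
Terms: 512, 1024, 2048, 4096, 8192
Next term = 16384

Next term = 16384


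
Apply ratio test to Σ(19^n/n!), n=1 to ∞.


aₙ = 19^n/n!
a_{n+1}/aₙ = 19^(n+1)/(n+1)! × n!/19^n
= 19/(n+1)
L = lim(n→∞) 19/(n+1) = 0
L < 1 → series CONVERGES

Converges (ratio test: L = 0 < 1)


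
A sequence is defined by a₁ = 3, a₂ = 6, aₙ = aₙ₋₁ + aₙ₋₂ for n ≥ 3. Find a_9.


Computing iteratively: 3, 6, 9, 15, 24, 39, 63, 102, 165
a_9 = 165

a_9 = 165


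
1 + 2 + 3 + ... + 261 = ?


n(n+1)/2 = 261×262/2 = 68382/2 = 34191

Σk = 34191


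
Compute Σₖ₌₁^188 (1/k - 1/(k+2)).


Telescoping with gap 2: two head and two tail terms survive.
= (1 + 1/2) - (1/189 + 1/190)
= 3/2 - 1/189 - 1/190 = 26743/17955

Sum = 26743/17955


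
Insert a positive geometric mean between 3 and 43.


GM = √(3×43) = √129 = 11.3578

GM = 11.3578


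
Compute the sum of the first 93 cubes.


n(n+1)/2 = 93×94/2 = 4371
Σk³ = 4371² = 19105641

Σk³ = 19105641


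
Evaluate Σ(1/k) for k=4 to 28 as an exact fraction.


Σₖ₌4^28 1/k = 1/4 + 1/5 + 1/6 + ... + 1/28
= 168163294703/80313433200
≈ 2.0938

Sum = 168163294703/80313433200 ≈ 2.0938


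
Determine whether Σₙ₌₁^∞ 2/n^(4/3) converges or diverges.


p-series test: Σ c/n^p converges if p > 1, diverges if p ≤ 1 (constant c > 0 doesn't affect convergence).
p = 4/3
4/3 > 1 → CONVERGES

Converges (p = 4/3 > 1)


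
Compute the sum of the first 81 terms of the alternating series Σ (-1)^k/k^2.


S = -1 + 1/4 - 1/9 + 1/16 - 1/25 + 1/36 - 1/49 + 1/64 ± ...
= -0.8225
(Full series converges to -π²/12 ≈ -0.8225)

S_81 = -0.8225


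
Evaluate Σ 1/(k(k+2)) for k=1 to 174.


1/(k(k+2)) = (1/2)·(1/k - 1/(k+2)) (partial fractions)
Telescoping: Σ = (1/2)·(1 + 1/2 - 1/175 - 1/176) = 45849/61600

Sum = 45849/61600


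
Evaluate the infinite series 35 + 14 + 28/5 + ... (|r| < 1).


S∞ = a₁/(1-r) = 35/(1 - 2/5)
= 35/(3/5)
= 175/3

S∞ = 175/3


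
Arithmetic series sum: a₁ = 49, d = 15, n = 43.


aₙ = 49 + (43-1)×15 = 679
Sₙ = n(a₁+aₙ)/2 = 43×(49+679)/2
= 43×728/2 = 15652

S_43 = 15652


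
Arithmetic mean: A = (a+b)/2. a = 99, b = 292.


AM = (99 + 292)/2 = 391/2 = 195.5

AM = 195.5


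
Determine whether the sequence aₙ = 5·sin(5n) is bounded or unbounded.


For all n, -1 ≤ sin(5n) ≤ 1, so -5 ≤ 5·sin(5n) ≤ 5
Lower bound: -5, Upper bound: 5
The sequence IS bounded

Bounded (-5 ≤ aₙ ≤ 5)


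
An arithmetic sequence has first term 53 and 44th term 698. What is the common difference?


d = (aₙ - a₁)/(n-1)
= (698 - 53)/(44-1)
= 645/43 = 15

d = 15


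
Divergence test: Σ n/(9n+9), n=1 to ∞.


lim(n→∞) n/(9n+9) = 1/9 = 1/9  (divide numerator and denominator by n)
lim aₙ = 1/9 ≠ 0 → series DIVERGES

Diverges (lim aₙ = 1/9 ≠ 0)


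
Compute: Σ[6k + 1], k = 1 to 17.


Σ(6k+1) = 6·Σk + 1·n
= 6·153 + 1·17
= 918 + 17 = 935

Σ = 935


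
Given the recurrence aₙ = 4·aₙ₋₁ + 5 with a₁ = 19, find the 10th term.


Computing step by step:
a_1 = 19
a_2 = 81
a_3 = 329
a_4 = 1321
a_5 = 5289
a_6 = 21161
a_7 = 84649
a_8 = 338601
a_9 = 1354409
a_10 = 5417641


a_10 = 5417641


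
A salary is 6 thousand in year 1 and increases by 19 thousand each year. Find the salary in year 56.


aₙ = a₁ + (n-1)d
= 6 + (56-1)×19
= 6 + 1045
= 1051

a_56 = 1051


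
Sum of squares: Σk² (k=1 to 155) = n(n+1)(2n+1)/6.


n = 155
n(n+1)(2n+1)/6 = 155×156×311/6
= 7519980/6 = 1253330

Σk² = 1253330


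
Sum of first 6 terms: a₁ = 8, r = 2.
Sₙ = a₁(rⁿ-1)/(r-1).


Sₙ = 8×(2^6 - 1)/(2 - 1)
= 8×(64 - 1)/1
= 8×63/1
= 504

S_6 = 504


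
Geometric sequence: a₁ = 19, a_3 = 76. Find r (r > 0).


r^(n-1) = aₙ/a₁
r^2 = 76/19 = 4
r = 4^(1/2)
= ±2; taking r > 0 gives r = 2

r = 2


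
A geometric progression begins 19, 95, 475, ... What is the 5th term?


aₙ = a₁·r^(n-1)
= 19×5^4
= 19×625
= 11875

a_5 = 11875


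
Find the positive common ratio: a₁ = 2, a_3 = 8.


r^(n-1) = aₙ/a₁
r^2 = 8/2 = 4
r = 4^(1/2)
= ±2; taking r > 0 gives r = 2

r = 2


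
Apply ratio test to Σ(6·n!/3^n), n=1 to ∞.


aₙ = 6·n!/3^n
a_{n+1}/aₙ = (n+1)!/3^(n+1) × 3^n/n!  (constant 6 cancels)
= (n+1)/3
L = lim(n→∞) (n+1)/3 = ∞
L > 1 → series DIVERGES

Diverges (ratio test: L = ∞ > 1)


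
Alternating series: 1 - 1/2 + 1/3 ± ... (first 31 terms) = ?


S = 1 - 1/2 + 1/3 - 1/4 + 1/5 - 1/6 + 1/7 - 1/8 ± ...
= 0.709
(Full series converges to +ln(2) ≈ +0.6931)

S_31 = 0.709


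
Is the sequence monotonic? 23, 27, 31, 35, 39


Differences: 4, 4, 4, 4
All differences > 0 → strictly INCREASING

Monotonically increasing


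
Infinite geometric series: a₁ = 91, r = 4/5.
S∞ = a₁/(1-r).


S∞ = a₁/(1-r) = 91/(1 - 4/5)
= 91/(1/5)
= 455

S∞ = 455


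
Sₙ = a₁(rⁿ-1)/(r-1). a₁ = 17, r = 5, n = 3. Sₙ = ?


Sₙ = 17×(5^3 - 1)/(5 - 1)
= 17×(125 - 1)/4
= 17×124/4
= 527

S_3 = 527


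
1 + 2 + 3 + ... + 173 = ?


n(n+1)/2 = 173×174/2 = 30102/2 = 15051

Σk = 15051


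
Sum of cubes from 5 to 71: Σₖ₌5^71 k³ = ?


Σₖ₌5^71 k³ = [71·72/2]² − [4·5/2]²
= 6533136 − 100 = 6533036

Σk³ = 6533036


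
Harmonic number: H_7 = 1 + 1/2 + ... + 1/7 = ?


H_7 = 1/1 + 1/2 + 1/3 + 1/4 + 1/5 + 1/6 + 1/7
= 363/140
≈ 2.5929

H_7 = 363/140 ≈ 2.5929


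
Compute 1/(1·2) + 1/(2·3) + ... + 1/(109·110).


1/(k(k+1)) = 1/k - 1/(k+1) (partial fractions)
Telescoping: Σ = 1 - 1/110 = 109/110

Sum = 109/110


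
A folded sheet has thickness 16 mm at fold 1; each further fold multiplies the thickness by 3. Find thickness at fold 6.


aₙ = a₁·r^(n-1)
= 16×3^5
= 16×243
= 3888

a_6 = 3888


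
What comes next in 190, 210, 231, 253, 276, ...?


Pattern: triangular numbers: n(n+1)/2
Terms: 190, 210, 231, 253, 276
Next term = 300

Next term = 300


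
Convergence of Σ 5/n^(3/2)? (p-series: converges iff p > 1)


p-series test: Σ c/n^p converges if p > 1, diverges if p ≤ 1 (constant c > 0 doesn't affect convergence).
p = 3/2
3/2 > 1 → CONVERGES

Converges (p = 3/2 > 1)


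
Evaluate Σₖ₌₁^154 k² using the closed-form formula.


n = 154
n(n+1)(2n+1)/6 = 154×155×309/6
= 7375830/6 = 1229305

Σk² = 1229305


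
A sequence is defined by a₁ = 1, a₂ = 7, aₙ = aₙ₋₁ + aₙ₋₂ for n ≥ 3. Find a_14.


Computing iteratively: 1, 7, 8, 15, 23, 38, 61, 99, 160, 259, 419, 678, ...
a_14 = 1775

a_14 = 1775


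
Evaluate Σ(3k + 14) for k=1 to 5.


Σ(3k+14) = 3·Σk + 14·n
= 3·15 + 14·5
= 45 + 70 = 115

Σ = 115


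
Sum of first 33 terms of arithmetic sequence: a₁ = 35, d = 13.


aₙ = 35 + (33-1)×13 = 451
Sₙ = n(a₁+aₙ)/2 = 33×(35+451)/2
= 33×486/2 = 8019

S_33 = 8019


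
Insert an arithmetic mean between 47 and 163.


AM = (47 + 163)/2 = 210/2 = 105

AM = 105


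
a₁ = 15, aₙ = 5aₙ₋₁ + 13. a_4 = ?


Computing step by step:
a_1 = 15
a_2 = 88
a_3 = 453
a_4 = 2278


a_4 = 2278


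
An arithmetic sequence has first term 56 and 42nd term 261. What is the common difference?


d = (aₙ - a₁)/(n-1)
= (261 - 56)/(42-1)
= 205/41 = 5

d = 5


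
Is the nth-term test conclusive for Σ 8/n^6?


lim(n→∞) 8/n^6 = 0
lim aₙ = 0 → nth-term test is INCONCLUSIVE
(Need other tests; this is actually a convergent p-series with p=6 > 1)

Inconclusive (lim aₙ = 0; need another test)


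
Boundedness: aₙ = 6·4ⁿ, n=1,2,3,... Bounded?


aₙ = 6·4ⁿ → as n→∞, aₙ→∞ (since base 4 > 1)
No finite upper bound exists
The sequence is UNBOUNDED

Unbounded (aₙ → ∞ as n → ∞)


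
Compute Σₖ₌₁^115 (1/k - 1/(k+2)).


Telescoping with gap 2: two head and two tail terms survive.
= (1 + 1/2) - (1/116 + 1/117)
= 3/2 - 1/116 - 1/117 = 20125/13572

Sum = 20125/13572


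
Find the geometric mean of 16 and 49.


GM = √(16×49) = √784 = 28

GM = 28


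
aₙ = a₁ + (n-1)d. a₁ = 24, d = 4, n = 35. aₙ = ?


aₙ = a₁ + (n-1)d
= 24 + (35-1)×4
= 24 + 136
= 160

a_35 = 160


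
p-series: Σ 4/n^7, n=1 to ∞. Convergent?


p-series test: Σ c/n^p converges if p > 1, diverges if p ≤ 1 (constant c > 0 doesn't affect convergence).
p = 7
7 > 1 → CONVERGES

Converges (p = 7 > 1)


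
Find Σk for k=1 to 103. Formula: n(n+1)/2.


n(n+1)/2 = 103×104/2 = 10712/2 = 5356

Σk = 5356


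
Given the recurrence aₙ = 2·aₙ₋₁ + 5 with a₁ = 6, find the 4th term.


Computing step by step:
a_1 = 6
a_2 = 17
a_3 = 39
a_4 = 83


a_4 = 83


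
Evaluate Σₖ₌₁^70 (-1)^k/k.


S = -1 + 1/2 - 1/3 + 1/4 - 1/5 + 1/6 - 1/7 + 1/8 ± ...
= -0.6861
(Full series converges to -ln(2) ≈ -0.6931)

S_70 = -0.6861


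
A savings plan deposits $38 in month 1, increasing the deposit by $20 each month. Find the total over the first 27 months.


aₙ = 38 + (27-1)×20 = 558
Sₙ = n(a₁+aₙ)/2 = 27×(38+558)/2
= 27×596/2 = 8046

S_27 = 8046


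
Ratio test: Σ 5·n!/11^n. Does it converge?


aₙ = 5·n!/11^n
a_{n+1}/aₙ = (n+1)!/11^(n+1) × 11^n/n!  (constant 5 cancels)
= (n+1)/11
L = lim(n→∞) (n+1)/11 = ∞
L > 1 → series DIVERGES

Diverges (ratio test: L = ∞ > 1)


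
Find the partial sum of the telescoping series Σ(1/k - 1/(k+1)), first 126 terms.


Telescoping: adjacent terms cancel.
= 1/1 - 1/127
= 1 - 1/127 = 126/127

Sum = 126/127


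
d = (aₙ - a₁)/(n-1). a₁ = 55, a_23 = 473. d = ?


d = (aₙ - a₁)/(n-1)
= (473 - 55)/(23-1)
= 418/22 = 19

d = 19


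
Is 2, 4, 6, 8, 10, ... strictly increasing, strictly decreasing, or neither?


Differences: 2, 2, 2, 2
All differences > 0 → strictly INCREASING

Monotonically increasing


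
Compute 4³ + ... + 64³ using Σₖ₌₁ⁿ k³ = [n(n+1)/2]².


Σₖ₌4^64 k³ = [64·65/2]² − [3·4/2]²
= 4326400 − 36 = 4326364

Σk³ = 4326364


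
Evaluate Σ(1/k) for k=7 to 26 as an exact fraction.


Σₖ₌7^26 1/k = 1/7 + 1/8 + 1/9 + ... + 1/26
= 12532641007/8923714800
≈ 1.4044

Sum = 12532641007/8923714800 ≈ 1.4044


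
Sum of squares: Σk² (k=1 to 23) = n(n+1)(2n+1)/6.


n = 23
n(n+1)(2n+1)/6 = 23×24×47/6
= 25944/6 = 4324

Σk² = 4324


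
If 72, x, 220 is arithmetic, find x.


AM = (72 + 220)/2 = 292/2 = 146

AM = 146


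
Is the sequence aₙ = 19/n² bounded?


a₁ = 19, a₂ = 19/4, a₃ = 19/9, ...
0 < aₙ ≤ 19 for all n ≥ 1
The sequence IS bounded

Bounded (0 < aₙ ≤ 19)


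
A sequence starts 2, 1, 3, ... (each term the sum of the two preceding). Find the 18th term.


Computing iteratively: 2, 1, 3, 4, 7, 11, 18, 29, 47, 76, 123, 199, ...
a_18 = 3571

a_18 = 3571


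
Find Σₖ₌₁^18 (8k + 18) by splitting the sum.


Σ(8k+18) = 8·Σk + 18·n
= 8·171 + 18·18
= 1368 + 324 = 1692

Σ = 1692


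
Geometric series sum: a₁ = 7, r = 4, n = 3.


Sₙ = 7×(4^3 - 1)/(4 - 1)
= 7×(64 - 1)/3
= 7×63/3
= 147

S_3 = 147


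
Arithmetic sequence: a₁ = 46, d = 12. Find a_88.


aₙ = a₁ + (n-1)d
= 46 + (88-1)×12
= 46 + 1044
= 1090

a_88 = 1090


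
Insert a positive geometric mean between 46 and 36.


GM = √(46×36) = √1656 = 40.694

GM = 40.694


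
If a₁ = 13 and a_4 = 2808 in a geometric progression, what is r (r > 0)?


r^(n-1) = aₙ/a₁
r^3 = 2808/13 = 216
r = 216^(1/3)
= 6

r = 6


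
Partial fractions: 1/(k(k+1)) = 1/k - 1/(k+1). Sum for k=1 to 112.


1/(k(k+1)) = 1/k - 1/(k+1) (partial fractions)
Telescoping: Σ = 1 - 1/113 = 112/113

Sum = 112/113


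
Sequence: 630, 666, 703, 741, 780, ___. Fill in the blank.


Pattern: triangular numbers: n(n+1)/2
Terms: 630, 666, 703, 741, 780
Next term = 820

Next term = 820


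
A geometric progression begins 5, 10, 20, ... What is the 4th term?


aₙ = a₁·r^(n-1)
= 5×2^3
= 5×8
= 40

a_4 = 40


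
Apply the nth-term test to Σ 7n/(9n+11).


lim(n→∞) 7n/(9n+11) = 7/9 = 7/9  (divide numerator and denominator by n)
lim aₙ = 7/9 ≠ 0 → series DIVERGES

Diverges (lim aₙ = 7/9 ≠ 0)


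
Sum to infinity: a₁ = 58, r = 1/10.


S∞ = a₁/(1-r) = 58/(1 - 1/10)
= 58/(9/10)
= 580/9

S∞ = 580/9


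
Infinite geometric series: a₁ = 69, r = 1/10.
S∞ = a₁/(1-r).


S∞ = a₁/(1-r) = 69/(1 - 1/10)
= 69/(9/10)
= 230/3

S∞ = 230/3


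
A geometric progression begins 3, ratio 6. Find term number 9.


aₙ = a₁·r^(n-1)
= 3×6^8
= 3×1679616
= 5038848

a_9 = 5038848


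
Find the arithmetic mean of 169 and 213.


AM = (169 + 213)/2 = 382/2 = 191

AM = 191


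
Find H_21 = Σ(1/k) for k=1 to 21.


H_21 = 1/1 + 1/2 + 1/3 + ... + 1/21
= 18858053/5173168
≈ 3.6454

H_21 = 18858053/5173168 ≈ 3.6454


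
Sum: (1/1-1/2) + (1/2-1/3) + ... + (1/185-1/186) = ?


Telescoping: adjacent terms cancel.
= 1/1 - 1/186
= 1 - 1/186 = 185/186

Sum = 185/186


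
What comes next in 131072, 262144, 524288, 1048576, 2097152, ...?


Pattern: powers of 2: 2ⁿ
Terms: 131072, 262144, 524288, 1048576, 2097152
Next term = 4194304

Next term = 4194304


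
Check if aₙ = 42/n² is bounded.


a₁ = 42, a₂ = 42/4, a₃ = 42/9, ...
0 < aₙ ≤ 42 for all n ≥ 1
The sequence IS bounded

Bounded (0 < aₙ ≤ 42)


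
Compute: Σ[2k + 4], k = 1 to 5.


Σ(2k+4) = 2·Σk + 4·n
= 2·15 + 4·5
= 30 + 20 = 50

Σ = 50


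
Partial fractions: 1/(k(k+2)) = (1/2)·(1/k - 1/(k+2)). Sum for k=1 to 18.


1/(k(k+2)) = (1/2)·(1/k - 1/(k+2)) (partial fractions)
Telescoping: Σ = (1/2)·(1 + 1/2 - 1/19 - 1/20) = 531/760

Sum = 531/760


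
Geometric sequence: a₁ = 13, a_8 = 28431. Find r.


r^(n-1) = aₙ/a₁
r^7 = 28431/13 = 2187
r = 2187^(1/7)
= 3

r = 3


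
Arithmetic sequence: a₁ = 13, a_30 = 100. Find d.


d = (aₙ - a₁)/(n-1)
= (100 - 13)/(30-1)
= 87/29 = 3

d = 3
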